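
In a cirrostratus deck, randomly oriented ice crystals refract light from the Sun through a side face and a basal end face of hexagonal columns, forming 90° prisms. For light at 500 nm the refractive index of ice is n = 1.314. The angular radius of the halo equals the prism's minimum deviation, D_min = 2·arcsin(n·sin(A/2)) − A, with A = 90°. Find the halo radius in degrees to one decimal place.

46.6°

n·sin(A/2) = 1.314 × sin 45° = 1.314 × 0.7071 = 0.9291.
D_min = 2·arcsin(0.9291) − 90° = 2 × 68.301° − 90° = 46.602°.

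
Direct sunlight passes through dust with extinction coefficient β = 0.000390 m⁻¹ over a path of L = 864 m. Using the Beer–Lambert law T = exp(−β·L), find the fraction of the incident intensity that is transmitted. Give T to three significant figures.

τ = β·L = 0.000390 × 864 = 0.3370.
T = exp(−0.3370) = 0.7139.

0.714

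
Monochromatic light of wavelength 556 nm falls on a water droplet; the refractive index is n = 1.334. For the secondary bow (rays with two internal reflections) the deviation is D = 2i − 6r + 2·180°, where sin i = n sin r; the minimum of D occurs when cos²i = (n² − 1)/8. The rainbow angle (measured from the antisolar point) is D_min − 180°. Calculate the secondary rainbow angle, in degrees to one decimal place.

cos²i = (1.77956 − 1)/8 = 0.09744; i = arccos(0.31216) = 71.810°.
sin r = sin 71.810°/1.334 = 0.71217; r = 45.411°.
D_min = 2·71.810° − 6·45.411° + 360° = 231.153°.
Rainbow angle = D_min − 180° = 51.153°.

51.2°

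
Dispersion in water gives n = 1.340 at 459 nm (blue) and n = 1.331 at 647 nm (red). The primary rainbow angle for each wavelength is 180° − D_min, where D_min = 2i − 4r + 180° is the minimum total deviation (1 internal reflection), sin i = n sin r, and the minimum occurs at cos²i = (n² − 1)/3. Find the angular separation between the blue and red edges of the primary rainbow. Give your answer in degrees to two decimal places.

1.30°

At 459 nm (n = 1.340): cos²i = 0.26520 → i = 59.004°, r = 39.770°, D_min = 138.929°, rainbow angle = 41.071°.
At 647 nm (n = 1.331): cos²i = 0.25719 → i = 59.527°, r = 40.356°, D_min = 137.630°, rainbow angle = 42.370°.
Angular width = |41.071° − 42.370°| = 1.299°.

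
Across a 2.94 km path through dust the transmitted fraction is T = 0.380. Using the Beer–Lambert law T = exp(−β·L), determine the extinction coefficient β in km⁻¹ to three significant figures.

0.329 km⁻¹

Beer–Lambert: T = exp(−βL) ⇒ β = −ln(T)/L = −ln(0.380)/2.94 = 0.9676/2.94 = 0.3291 km⁻¹.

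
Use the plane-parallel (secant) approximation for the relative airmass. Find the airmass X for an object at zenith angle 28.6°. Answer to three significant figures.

X = sec z = 1/cos 28.6° = 1/0.8780 = 1.1390.

1.14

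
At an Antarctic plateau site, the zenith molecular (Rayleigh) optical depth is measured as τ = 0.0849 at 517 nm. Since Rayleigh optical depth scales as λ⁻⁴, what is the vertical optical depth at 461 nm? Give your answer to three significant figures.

τ(461 nm) = τ(517 nm) × (517/461)⁴ = 0.0849 × (1.1215)⁴ = 0.0849 × 1.5818 = 0.1343.

0.134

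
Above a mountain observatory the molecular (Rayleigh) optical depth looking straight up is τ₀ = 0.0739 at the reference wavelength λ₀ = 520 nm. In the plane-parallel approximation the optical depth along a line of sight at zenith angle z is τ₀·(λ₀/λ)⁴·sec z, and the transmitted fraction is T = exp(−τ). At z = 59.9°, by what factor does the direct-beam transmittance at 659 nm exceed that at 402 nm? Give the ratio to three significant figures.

Airmass: sec 59.9° = 1.9940.
τ(659 nm) = 0.0739 × (520/659)⁴ × 1.9940 = 0.0739 × 0.3877 × 1.9940 = 0.0571.
τ(402 nm) = 0.0739 × (520/402)⁴ × 1.9940 = 0.0739 × 2.7997 × 1.9940 = 0.4125.
T(659)/T(402) = exp(τ_B − τ_A) = exp(0.3554) = 1.4268.

1.43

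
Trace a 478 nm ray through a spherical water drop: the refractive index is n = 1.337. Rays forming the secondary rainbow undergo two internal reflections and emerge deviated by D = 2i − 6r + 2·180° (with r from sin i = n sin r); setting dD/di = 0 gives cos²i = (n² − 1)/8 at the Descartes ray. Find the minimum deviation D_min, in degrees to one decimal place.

cos²i = (1.78757 − 1)/8 = 0.09845; i = arccos(0.31376) = 71.714°.
sin r = sin 71.714°/1.337 = 0.71017; r = 45.249°.
D_min = 2·71.714° − 6·45.249° + 360° = 231.934°.

231.9°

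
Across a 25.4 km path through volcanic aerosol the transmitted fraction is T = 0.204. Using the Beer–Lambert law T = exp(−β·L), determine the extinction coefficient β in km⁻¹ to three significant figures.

Beer–Lambert: T = exp(−βL) ⇒ β = −ln(T)/L = −ln(0.204)/25.4 = 1.5896/25.4 = 0.06258 km⁻¹.

0.0626 km⁻¹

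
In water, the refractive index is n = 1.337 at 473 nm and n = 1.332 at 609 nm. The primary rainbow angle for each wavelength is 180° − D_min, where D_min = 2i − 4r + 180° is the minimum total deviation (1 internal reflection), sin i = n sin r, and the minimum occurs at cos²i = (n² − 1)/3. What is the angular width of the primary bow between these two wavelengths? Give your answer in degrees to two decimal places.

At 473 nm (n = 1.337): cos²i = 0.26252 → i = 59.178°, r = 39.964°, D_min = 138.500°, rainbow angle = 41.500°.
At 609 nm (n = 1.332): cos²i = 0.25807 → i = 59.469°, r = 40.290°, D_min = 137.776°, rainbow angle = 42.224°.
Angular width = |41.500° − 42.224°| = 0.724°.

0.72°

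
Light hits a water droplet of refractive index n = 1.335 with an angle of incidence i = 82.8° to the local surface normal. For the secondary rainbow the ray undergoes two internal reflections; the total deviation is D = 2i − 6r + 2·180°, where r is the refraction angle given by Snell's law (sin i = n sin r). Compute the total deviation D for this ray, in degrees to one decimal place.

237.6°

sin r = sin 82.8° / 1.335 = 0.9921/1.335 = 0.7432; r = 48.00°.
D = 2·82.8° − 6·48.00° + 2·180° = 165.60° − 288.01° + 360° = 237.59°.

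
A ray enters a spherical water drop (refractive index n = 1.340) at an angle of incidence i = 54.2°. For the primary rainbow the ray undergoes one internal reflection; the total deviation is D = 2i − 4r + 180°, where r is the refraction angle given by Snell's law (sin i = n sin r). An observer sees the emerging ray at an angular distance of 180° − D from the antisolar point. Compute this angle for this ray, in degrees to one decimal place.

40.6°

sin r = sin 54.2° / 1.340 = 0.8111/1.340 = 0.6053; r = 37.25°.
D = 2·54.2° − 4·37.25° + 180° = 108.40° − 148.99° + 180° = 139.41°.
Angle from antisolar point = 180° − D = 40.59°.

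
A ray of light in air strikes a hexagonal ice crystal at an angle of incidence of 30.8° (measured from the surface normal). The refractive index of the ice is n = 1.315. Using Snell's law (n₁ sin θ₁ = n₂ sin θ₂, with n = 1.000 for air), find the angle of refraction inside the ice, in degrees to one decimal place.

22.9°

Snell: sin θ_r = sin θ_i / n = sin 30.8° / 1.315 = 0.5120 / 1.315 = 0.3894.
θ_r = arcsin(0.3894) = 22.92°.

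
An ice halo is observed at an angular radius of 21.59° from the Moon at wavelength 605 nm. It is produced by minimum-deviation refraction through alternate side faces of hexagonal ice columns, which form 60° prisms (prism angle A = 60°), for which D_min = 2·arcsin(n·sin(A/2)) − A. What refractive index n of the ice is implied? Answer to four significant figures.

1.307

Rearranging: n = sin((D_min + A)/2) / sin(A/2).
(D_min + A)/2 = (21.59° + 60°)/2 = 40.795°.
n = sin 40.795° / sin 30° = 0.6534 / 0.5000 = 1.3067.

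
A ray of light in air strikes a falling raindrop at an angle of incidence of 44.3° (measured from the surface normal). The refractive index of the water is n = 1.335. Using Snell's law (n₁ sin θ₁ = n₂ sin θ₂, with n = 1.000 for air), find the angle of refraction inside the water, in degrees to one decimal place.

Snell: sin θ_r = sin θ_i / n = sin 44.3° / 1.335 = 0.6984 / 1.335 = 0.5232.
θ_r = arcsin(0.5232) = 31.54°.

31.5°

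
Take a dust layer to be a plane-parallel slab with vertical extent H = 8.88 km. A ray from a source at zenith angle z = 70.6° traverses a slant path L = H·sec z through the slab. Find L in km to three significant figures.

sec z = 1/cos 70.6° = 3.0106.
L = 8.88 × 3.0106 = 26.734 km.

26.7 km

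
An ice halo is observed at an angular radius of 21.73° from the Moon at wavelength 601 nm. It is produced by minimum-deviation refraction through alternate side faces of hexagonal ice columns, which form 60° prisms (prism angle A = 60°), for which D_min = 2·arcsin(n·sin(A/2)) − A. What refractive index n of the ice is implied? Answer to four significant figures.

Rearranging: n = sin((D_min + A)/2) / sin(A/2).
(D_min + A)/2 = (21.73° + 60°)/2 = 40.865°.
n = sin 40.865° / sin 30° = 0.6543 / 0.5000 = 1.3086.

1.309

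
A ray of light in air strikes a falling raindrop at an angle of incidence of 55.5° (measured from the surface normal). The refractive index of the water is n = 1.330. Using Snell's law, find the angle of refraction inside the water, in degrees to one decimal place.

38.3°

Snell: sin θ_r = sin θ_i / n = sin 55.5° / 1.330 = 0.8241 / 1.330 = 0.6196.
θ_r = arcsin(0.6196) = 38.29°.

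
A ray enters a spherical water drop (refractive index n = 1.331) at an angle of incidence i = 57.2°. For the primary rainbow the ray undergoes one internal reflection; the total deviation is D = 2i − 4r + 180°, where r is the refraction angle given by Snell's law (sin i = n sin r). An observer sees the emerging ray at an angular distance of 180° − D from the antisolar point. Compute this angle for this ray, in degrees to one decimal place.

sin r = sin 57.2° / 1.331 = 0.8406/1.331 = 0.6315; r = 39.16°.
D = 2·57.2° − 4·39.16° + 180° = 114.40° − 156.65° + 180° = 137.75°.
Angle from antisolar point = 180° − D = 42.25°.

42.3°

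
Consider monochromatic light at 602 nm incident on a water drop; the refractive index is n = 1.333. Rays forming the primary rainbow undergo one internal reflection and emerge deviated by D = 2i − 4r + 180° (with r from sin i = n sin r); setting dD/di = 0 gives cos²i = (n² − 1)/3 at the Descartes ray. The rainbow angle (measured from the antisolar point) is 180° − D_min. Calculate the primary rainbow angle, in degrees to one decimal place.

42.1°

cos²i = (1.77689 − 1)/3 = 0.25896; i = arccos(0.50888) = 59.410°.
sin r = sin 59.410°/1.333 = 0.64579; r = 40.225°.
D_min = 2·59.410° − 4·40.225° + 180° = 137.922°.
Rainbow angle = 180° − D_min = 42.078°.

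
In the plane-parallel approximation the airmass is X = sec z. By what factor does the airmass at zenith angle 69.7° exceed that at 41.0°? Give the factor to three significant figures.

X(69.7°)/X(41.0°) = sec 69.7° / sec 41.0° = cos 41.0° / cos 69.7° = 0.7547/0.3469 = 2.1754.

2.18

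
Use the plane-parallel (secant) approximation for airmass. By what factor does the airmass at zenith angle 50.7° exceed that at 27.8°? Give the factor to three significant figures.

1.40

X(50.7°)/X(27.8°) = sec 50.7° / sec 27.8° = cos 27.8° / cos 50.7° = 0.8846/0.6334 = 1.3966.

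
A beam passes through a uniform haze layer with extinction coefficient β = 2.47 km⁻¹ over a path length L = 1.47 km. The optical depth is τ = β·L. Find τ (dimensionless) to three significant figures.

τ = β·L = 2.47 × 1.47 = 3.6309.

3.63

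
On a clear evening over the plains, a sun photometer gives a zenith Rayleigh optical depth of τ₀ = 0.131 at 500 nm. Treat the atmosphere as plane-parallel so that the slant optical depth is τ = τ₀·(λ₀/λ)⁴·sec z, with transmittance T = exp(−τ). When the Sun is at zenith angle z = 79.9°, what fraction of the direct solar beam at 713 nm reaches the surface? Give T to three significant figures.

0.835

sec 79.9° = 5.7023.
τ = 0.131 × (500/713)⁴ × 5.7023 = 0.131 × 0.2418 × 5.7023 = 0.1807.
T = exp(−0.1807) = 0.8347.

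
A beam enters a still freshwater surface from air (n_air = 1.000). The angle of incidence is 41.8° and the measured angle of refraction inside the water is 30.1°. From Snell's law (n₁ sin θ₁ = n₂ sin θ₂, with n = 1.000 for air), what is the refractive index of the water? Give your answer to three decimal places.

n = sin θ_i / sin θ_r = sin 41.8° / sin 30.1° = 0.6665 / 0.5015 = 1.3290.

1.329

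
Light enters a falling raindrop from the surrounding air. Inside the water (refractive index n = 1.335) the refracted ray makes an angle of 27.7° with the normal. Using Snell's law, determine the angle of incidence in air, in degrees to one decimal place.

Snell: sin θ_i = n · sin θ_r = 1.335 × sin 27.7° = 1.335 × 0.4648 = 0.6206.
θ_i = arcsin(0.6206) = 38.36°.

38.4°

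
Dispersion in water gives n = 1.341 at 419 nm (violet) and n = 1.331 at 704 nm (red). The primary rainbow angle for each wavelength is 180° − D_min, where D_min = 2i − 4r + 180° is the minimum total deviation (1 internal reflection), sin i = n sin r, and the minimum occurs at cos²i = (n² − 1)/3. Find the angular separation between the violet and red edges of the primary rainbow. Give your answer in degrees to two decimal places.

1.44°

At 419 nm (n = 1.341): cos²i = 0.26609 → i = 58.946°, r = 39.705°, D_min = 139.071°, rainbow angle = 40.929°.
At 704 nm (n = 1.331): cos²i = 0.25719 → i = 59.527°, r = 40.356°, D_min = 137.630°, rainbow angle = 42.370°.
Angular width = |40.929° − 42.370°| = 1.441°.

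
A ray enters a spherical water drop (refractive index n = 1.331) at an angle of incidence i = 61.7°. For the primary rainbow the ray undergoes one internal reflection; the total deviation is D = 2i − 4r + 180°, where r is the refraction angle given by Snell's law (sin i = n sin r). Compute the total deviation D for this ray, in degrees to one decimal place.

137.7°

sin r = sin 61.7° / 1.331 = 0.8805/1.331 = 0.6615; r = 41.42°.
D = 2·61.7° − 4·41.42° + 180° = 123.40° − 165.66° + 180° = 137.74°.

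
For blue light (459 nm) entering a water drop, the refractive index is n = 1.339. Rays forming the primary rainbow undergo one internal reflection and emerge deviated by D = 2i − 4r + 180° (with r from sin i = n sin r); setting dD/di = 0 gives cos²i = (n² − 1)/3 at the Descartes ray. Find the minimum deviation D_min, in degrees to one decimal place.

138.8°

cos²i = (1.79292 − 1)/3 = 0.26431; i = arccos(0.51411) = 59.062°.
sin r = sin 59.062°/1.339 = 0.64057; r = 39.834°.
D_min = 2·59.062° − 4·39.834° + 180° = 138.786°.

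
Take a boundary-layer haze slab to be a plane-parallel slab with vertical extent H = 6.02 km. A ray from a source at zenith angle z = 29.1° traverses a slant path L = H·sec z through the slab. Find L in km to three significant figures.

6.89 km

sec z = 1/cos 29.1° = 1.1445.
L = 6.02 × 1.1445 = 6.890 km.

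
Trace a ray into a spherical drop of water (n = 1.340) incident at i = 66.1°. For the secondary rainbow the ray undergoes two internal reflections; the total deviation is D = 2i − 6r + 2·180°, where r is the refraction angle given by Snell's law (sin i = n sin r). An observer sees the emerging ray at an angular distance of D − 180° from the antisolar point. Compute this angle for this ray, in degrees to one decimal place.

54.1°

sin r = sin 66.1° / 1.340 = 0.9143/1.340 = 0.6823; r = 43.02°.
D = 2·66.1° − 6·43.02° + 2·180° = 132.20° − 258.13° + 360° = 234.07°.
Angle from antisolar point = D − 180° = 54.07°.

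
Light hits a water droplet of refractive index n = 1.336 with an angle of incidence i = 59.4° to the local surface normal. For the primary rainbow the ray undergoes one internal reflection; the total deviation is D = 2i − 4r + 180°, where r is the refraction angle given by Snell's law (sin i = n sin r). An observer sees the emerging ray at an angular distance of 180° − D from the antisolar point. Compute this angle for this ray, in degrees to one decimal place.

41.6°

sin r = sin 59.4° / 1.336 = 0.8607/1.336 = 0.6443; r = 40.11°.
D = 2·59.4° − 4·40.11° + 180° = 118.80° − 160.44° + 180° = 138.36°.
Angle from antisolar point = 180° − D = 41.64°.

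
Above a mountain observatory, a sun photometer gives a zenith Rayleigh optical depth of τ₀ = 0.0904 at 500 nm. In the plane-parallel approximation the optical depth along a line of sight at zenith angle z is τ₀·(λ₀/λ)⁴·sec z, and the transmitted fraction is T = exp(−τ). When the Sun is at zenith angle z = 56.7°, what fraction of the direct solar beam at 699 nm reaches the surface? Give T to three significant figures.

sec 56.7° = 1.8214.
τ = 0.0904 × (500/699)⁴ × 1.8214 = 0.0904 × 0.2618 × 1.8214 = 0.0431.
T = exp(−0.0431) = 0.9578.

0.958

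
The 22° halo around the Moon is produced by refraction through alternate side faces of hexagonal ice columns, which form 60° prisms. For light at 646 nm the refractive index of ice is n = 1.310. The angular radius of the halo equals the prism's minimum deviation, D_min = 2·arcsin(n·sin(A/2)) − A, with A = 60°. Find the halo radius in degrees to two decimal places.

21.84°

n·sin(A/2) = 1.310 × sin 30° = 1.310 × 0.5000 = 0.6550.
D_min = 2·arcsin(0.6550) − 60° = 2 × 40.920° − 60° = 21.839°.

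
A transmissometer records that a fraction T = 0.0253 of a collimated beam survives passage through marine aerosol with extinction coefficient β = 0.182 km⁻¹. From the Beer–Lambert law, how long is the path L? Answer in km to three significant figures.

Beer–Lambert: T = exp(−βL) ⇒ L = −ln(T)/β = −ln(0.0253)/0.182 = 3.6770/0.182 = 20.2 km.

20.2 km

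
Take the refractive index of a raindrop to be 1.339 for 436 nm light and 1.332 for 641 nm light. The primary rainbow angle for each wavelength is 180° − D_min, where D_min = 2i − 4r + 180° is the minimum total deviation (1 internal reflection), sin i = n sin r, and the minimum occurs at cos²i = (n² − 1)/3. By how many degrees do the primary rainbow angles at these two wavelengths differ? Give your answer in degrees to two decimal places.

1.01°

At 436 nm (n = 1.339): cos²i = 0.26431 → i = 59.062°, r = 39.834°, D_min = 138.786°, rainbow angle = 41.214°.
At 641 nm (n = 1.332): cos²i = 0.25807 → i = 59.469°, r = 40.290°, D_min = 137.776°, rainbow angle = 42.224°.
Angular width = |41.214° − 42.224°| = 1.010°.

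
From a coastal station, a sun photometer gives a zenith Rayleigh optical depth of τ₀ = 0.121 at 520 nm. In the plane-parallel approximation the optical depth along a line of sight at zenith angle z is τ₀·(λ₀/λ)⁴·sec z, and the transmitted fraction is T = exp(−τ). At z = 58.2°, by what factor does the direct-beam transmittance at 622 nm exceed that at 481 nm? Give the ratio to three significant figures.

1.22

Airmass: sec 58.2° = 1.8977.
τ(622 nm) = 0.121 × (520/622)⁴ × 1.8977 = 0.121 × 0.4885 × 1.8977 = 0.1122.
τ(481 nm) = 0.121 × (520/481)⁴ × 1.8977 = 0.121 × 1.3659 × 1.8977 = 0.3136.
T(622)/T(481) = exp(τ_B − τ_A) = exp(0.2015) = 1.2232.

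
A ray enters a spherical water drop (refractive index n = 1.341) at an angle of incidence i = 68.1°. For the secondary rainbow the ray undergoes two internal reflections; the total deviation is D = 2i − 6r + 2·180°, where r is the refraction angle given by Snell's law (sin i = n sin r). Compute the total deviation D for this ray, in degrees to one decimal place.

233.5°

sin r = sin 68.1° / 1.341 = 0.9278/1.341 = 0.6919; r = 43.78°.
D = 2·68.1° − 6·43.78° + 2·180° = 136.20° − 262.68° + 360° = 233.52°.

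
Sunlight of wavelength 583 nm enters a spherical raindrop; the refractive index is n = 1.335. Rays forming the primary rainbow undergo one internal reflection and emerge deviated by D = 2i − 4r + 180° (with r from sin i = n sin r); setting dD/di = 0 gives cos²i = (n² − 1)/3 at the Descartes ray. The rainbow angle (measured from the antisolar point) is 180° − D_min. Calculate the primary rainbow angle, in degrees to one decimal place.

41.8°

cos²i = (1.78222 − 1)/3 = 0.26074; i = arccos(0.51063) = 59.294°.
sin r = sin 59.294°/1.335 = 0.64405; r = 40.094°.
D_min = 2·59.294° − 4·40.094° + 180° = 138.212°.
Rainbow angle = 180° − D_min = 41.788°.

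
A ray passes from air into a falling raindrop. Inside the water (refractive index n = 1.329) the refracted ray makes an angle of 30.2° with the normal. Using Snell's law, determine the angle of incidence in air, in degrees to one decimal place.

42.0°

Snell: sin θ_i = n · sin θ_r = 1.329 × sin 30.2° = 1.329 × 0.5030 = 0.6685.
θ_i = arcsin(0.6685) = 41.95°.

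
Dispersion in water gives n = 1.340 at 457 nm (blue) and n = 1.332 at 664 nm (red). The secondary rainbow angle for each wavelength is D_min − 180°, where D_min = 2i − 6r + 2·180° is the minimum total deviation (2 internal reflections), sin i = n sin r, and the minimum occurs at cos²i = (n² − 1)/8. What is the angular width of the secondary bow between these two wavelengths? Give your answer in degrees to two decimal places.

At 457 nm (n = 1.340): cos²i = 0.09945 → i = 71.618°, r = 45.088°, D_min = 232.709°, rainbow angle = 52.709°.
At 664 nm (n = 1.332): cos²i = 0.09678 → i = 71.875°, r = 45.520°, D_min = 230.628°, rainbow angle = 50.628°.
Angular width = |52.709° − 50.628°| = 2.080°.

2.08°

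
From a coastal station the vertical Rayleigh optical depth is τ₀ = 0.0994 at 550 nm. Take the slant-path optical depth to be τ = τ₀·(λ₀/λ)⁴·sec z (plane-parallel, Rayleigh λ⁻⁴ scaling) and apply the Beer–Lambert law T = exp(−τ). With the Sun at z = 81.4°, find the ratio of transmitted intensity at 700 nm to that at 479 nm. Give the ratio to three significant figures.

Airmass: sec 81.4° = 6.6874.
τ(700 nm) = 0.0994 × (550/700)⁴ × 6.6874 = 0.0994 × 0.3811 × 6.6874 = 0.2533.
τ(479 nm) = 0.0994 × (550/479)⁴ × 6.6874 = 0.0994 × 1.7382 × 6.6874 = 1.1555.
T(700)/T(479) = exp(τ_B − τ_A) = exp(0.9021) = 2.4648.

2.46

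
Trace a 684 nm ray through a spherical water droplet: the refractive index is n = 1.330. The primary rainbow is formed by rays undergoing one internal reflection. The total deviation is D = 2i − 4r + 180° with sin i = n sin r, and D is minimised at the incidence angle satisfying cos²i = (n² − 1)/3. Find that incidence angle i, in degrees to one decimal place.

cos²i = (1.330² − 1)/3 = (1.76890 − 1)/3 = 0.25630.
cos i = 0.50626, so i = 59.585°.

59.6°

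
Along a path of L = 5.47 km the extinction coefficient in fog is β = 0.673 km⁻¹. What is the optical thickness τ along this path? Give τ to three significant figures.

3.68

τ = β·L = 0.673 × 5.47 = 3.6813.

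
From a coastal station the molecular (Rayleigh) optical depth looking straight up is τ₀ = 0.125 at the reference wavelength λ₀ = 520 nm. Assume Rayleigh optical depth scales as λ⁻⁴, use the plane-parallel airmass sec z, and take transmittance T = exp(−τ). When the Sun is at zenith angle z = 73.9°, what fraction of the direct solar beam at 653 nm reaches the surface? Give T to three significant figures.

0.834

sec 73.9° = 3.6060.
τ = 0.125 × (520/653)⁴ × 3.6060 = 0.125 × 0.4021 × 3.6060 = 0.1813.
T = exp(−0.1813) = 0.8342.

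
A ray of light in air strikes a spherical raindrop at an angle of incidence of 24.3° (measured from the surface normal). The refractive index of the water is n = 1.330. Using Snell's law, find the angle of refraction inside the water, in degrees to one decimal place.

Snell: sin θ_r = sin θ_i / n = sin 24.3° / 1.330 = 0.4115 / 1.330 = 0.3094.
θ_r = arcsin(0.3094) = 18.02°.

18.0°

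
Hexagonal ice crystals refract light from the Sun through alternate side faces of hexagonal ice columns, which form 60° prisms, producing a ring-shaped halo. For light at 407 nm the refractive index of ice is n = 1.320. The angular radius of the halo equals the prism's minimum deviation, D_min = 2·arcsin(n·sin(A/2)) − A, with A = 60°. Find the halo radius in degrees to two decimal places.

n·sin(A/2) = 1.320 × sin 30° = 1.320 × 0.5000 = 0.6600.
D_min = 2·arcsin(0.6600) − 60° = 2 × 41.300° − 60° = 22.600°.

22.60°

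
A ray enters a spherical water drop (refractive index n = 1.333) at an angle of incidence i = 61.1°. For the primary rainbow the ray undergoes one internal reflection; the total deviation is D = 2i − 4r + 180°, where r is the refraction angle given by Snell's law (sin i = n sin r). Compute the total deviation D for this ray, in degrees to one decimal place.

sin r = sin 61.1° / 1.333 = 0.8755/1.333 = 0.6568; r = 41.05°.
D = 2·61.1° − 4·41.05° + 180° = 122.20° − 164.21° + 180° = 137.99°.

138.0°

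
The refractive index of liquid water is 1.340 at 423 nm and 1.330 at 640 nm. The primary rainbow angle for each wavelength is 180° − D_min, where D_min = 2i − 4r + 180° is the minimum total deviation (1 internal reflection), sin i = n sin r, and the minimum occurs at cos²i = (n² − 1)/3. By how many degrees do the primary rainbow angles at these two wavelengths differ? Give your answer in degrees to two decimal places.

At 423 nm (n = 1.340): cos²i = 0.26520 → i = 59.004°, r = 39.770°, D_min = 138.929°, rainbow angle = 41.071°.
At 640 nm (n = 1.330): cos²i = 0.25630 → i = 59.585°, r = 40.422°, D_min = 137.484°, rainbow angle = 42.516°.
Angular width = |41.071° − 42.516°| = 1.445°.

1.45°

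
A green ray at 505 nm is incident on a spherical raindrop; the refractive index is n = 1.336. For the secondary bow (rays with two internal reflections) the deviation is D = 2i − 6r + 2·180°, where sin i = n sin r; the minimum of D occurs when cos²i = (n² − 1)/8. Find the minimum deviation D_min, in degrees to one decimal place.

231.7°

cos²i = (1.78490 − 1)/8 = 0.09811; i = arccos(0.31323) = 71.746°.
sin r = sin 71.746°/1.336 = 0.71084; r = 45.303°.
D_min = 2·71.746° − 6·45.303° + 360° = 231.674°.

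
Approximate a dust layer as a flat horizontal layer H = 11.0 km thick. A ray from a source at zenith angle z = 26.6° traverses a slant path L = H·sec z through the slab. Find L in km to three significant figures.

sec z = 1/cos 26.6° = 1.1184.
L = 11.0 × 1.1184 = 12.302 km.

12.3 km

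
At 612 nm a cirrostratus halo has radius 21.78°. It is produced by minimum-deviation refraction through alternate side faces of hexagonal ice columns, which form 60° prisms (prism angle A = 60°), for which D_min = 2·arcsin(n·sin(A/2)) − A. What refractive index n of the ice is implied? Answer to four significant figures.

1.309

Rearranging: n = sin((D_min + A)/2) / sin(A/2).
(D_min + A)/2 = (21.78° + 60°)/2 = 40.890°.
n = sin 40.890° / sin 30° = 0.6546 / 0.5000 = 1.3092.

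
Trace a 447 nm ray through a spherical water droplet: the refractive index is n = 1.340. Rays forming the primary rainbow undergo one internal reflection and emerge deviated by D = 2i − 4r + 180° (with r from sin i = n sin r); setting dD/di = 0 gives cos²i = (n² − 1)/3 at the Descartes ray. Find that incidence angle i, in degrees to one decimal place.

cos²i = (1.340² − 1)/3 = (1.79560 − 1)/3 = 0.26520.
cos i = 0.51498, so i = 59.004°.

59.0°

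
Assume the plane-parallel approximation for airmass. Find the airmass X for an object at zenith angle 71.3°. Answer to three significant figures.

X = sec z = 1/cos 71.3° = 1/0.3206 = 3.1190.

3.12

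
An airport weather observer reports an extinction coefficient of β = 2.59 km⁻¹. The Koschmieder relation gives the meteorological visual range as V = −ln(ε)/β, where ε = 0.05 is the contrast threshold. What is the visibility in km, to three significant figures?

1.16 km

V = −ln(0.05) / 2.59 = 2.996 / 2.59 = 1.1567 km.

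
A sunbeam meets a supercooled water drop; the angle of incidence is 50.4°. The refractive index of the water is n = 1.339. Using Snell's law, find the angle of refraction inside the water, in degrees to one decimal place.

Snell: sin θ_r = sin θ_i / n = sin 50.4° / 1.339 = 0.7705 / 1.339 = 0.5754.
θ_r = arcsin(0.5754) = 35.13°.

35.1°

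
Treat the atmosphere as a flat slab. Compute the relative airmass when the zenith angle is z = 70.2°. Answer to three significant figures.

X = sec z = 1/cos 70.2° = 1/0.3387 = 2.9521.

2.95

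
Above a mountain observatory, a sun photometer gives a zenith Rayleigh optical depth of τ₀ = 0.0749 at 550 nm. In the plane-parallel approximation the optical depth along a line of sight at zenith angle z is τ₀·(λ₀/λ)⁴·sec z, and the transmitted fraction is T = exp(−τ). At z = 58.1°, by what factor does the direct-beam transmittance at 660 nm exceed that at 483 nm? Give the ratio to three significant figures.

Airmass: sec 58.1° = 1.8924.
τ(660 nm) = 0.0749 × (550/660)⁴ × 1.8924 = 0.0749 × 0.4823 × 1.8924 = 0.0684.
τ(483 nm) = 0.0749 × (550/483)⁴ × 1.8924 = 0.0749 × 1.6814 × 1.8924 = 0.2383.
T(660)/T(483) = exp(τ_B − τ_A) = exp(0.1700) = 1.1853.

1.19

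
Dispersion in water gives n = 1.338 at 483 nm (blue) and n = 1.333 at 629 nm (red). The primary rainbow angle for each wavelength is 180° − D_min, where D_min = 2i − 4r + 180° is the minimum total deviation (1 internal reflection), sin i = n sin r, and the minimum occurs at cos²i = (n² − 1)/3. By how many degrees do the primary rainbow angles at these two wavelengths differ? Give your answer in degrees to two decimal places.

At 483 nm (n = 1.338): cos²i = 0.26341 → i = 59.120°, r = 39.899°, D_min = 138.643°, rainbow angle = 41.357°.
At 629 nm (n = 1.333): cos²i = 0.25896 → i = 59.410°, r = 40.225°, D_min = 137.922°, rainbow angle = 42.078°.
Angular width = |41.357° − 42.078°| = 0.722°.

0.72°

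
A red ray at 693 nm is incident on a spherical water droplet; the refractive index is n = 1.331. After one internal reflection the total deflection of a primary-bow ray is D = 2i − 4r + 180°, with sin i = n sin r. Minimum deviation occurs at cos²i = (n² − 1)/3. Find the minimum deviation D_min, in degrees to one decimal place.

137.6°

cos²i = (1.77156 − 1)/3 = 0.25719; i = arccos(0.50714) = 59.527°.
sin r = sin 59.527°/1.331 = 0.64753; r = 40.356°.
D_min = 2·59.527° − 4·40.356° + 180° = 137.630°.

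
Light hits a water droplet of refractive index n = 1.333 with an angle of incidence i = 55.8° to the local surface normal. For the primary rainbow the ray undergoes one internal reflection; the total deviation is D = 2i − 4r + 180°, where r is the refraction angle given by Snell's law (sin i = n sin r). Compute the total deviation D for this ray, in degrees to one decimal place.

sin r = sin 55.8° / 1.333 = 0.8271/1.333 = 0.6205; r = 38.35°.
D = 2·55.8° − 4·38.35° + 180° = 111.60° − 153.40° + 180° = 138.20°.

138.2°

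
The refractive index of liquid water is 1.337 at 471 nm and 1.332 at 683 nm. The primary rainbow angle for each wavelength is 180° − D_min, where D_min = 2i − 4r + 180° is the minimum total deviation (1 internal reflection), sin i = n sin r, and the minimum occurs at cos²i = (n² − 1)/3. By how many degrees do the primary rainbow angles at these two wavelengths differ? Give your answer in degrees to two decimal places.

0.72°

At 471 nm (n = 1.337): cos²i = 0.26252 → i = 59.178°, r = 39.964°, D_min = 138.500°, rainbow angle = 41.500°.
At 683 nm (n = 1.332): cos²i = 0.25807 → i = 59.469°, r = 40.290°, D_min = 137.776°, rainbow angle = 42.224°.
Angular width = |41.500° − 42.224°| = 0.724°.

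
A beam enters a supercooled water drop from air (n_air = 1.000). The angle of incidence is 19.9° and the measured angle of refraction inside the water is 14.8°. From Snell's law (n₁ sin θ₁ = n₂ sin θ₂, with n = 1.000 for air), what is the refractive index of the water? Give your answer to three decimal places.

1.332

n = sin θ_i / sin θ_r = sin 19.9° / sin 14.8° = 0.3404 / 0.2554 = 1.3325.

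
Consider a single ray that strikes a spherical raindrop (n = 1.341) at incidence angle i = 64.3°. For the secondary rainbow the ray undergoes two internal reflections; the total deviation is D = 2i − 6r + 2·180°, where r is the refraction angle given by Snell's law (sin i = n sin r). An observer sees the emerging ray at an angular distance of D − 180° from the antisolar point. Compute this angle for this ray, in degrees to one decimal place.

sin r = sin 64.3° / 1.341 = 0.9011/1.341 = 0.6719; r = 42.22°.
D = 2·64.3° − 6·42.22° + 2·180° = 128.60° − 253.30° + 360° = 235.30°.
Angle from antisolar point = D − 180° = 55.30°.

55.3°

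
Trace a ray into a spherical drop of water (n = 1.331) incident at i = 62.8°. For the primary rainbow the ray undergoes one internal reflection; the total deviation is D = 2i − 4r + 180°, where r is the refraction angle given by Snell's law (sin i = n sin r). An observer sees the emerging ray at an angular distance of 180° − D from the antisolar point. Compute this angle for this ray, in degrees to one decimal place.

sin r = sin 62.8° / 1.331 = 0.8894/1.331 = 0.6682; r = 41.93°.
D = 2·62.8° − 4·41.93° + 180° = 125.60° − 167.72° + 180° = 137.88°.
Angle from antisolar point = 180° − D = 42.12°.

42.1°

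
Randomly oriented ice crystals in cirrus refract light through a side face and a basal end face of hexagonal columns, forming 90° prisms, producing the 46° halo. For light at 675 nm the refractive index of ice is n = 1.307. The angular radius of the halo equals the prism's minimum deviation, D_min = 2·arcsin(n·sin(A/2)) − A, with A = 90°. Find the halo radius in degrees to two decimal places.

45.09°

n·sin(A/2) = 1.307 × sin 45° = 1.307 × 0.7071 = 0.9242.
D_min = 2·arcsin(0.9242) − 90° = 2 × 67.546° − 90° = 45.093°.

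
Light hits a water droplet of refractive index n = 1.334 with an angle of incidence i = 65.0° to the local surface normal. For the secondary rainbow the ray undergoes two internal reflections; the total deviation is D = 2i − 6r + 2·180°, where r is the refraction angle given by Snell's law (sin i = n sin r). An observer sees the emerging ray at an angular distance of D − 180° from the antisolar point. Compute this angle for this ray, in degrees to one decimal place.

53.2°

sin r = sin 65.0° / 1.334 = 0.9063/1.334 = 0.6794; r = 42.80°.
D = 2·65.0° − 6·42.80° + 2·180° = 130.00° − 256.78° + 360° = 233.22°.
Angle from antisolar point = D − 180° = 53.22°.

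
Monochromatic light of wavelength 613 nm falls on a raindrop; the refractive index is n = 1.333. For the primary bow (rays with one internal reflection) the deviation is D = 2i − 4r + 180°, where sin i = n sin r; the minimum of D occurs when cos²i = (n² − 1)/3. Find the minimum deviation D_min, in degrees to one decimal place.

cos²i = (1.77689 − 1)/3 = 0.25896; i = arccos(0.50888) = 59.410°.
sin r = sin 59.410°/1.333 = 0.64579; r = 40.225°.
D_min = 2·59.410° − 4·40.225° + 180° = 137.922°.

137.9°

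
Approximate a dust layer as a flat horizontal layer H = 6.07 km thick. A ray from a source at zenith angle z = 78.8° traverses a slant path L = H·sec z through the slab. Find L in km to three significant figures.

31.3 km

sec z = 1/cos 78.8° = 5.1484.
L = 6.07 × 5.1484 = 31.251 km.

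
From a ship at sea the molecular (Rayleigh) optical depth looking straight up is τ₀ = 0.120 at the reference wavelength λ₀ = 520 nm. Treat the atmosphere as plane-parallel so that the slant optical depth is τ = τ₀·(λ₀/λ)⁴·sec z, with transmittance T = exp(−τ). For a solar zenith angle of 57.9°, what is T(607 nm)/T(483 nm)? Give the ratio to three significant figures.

1.20

Airmass: sec 57.9° = 1.8818.
τ(607 nm) = 0.120 × (520/607)⁴ × 1.8818 = 0.120 × 0.5386 × 1.8818 = 0.1216.
τ(483 nm) = 0.120 × (520/483)⁴ × 1.8818 = 0.120 × 1.3435 × 1.8818 = 0.3034.
T(607)/T(483) = exp(τ_B − τ_A) = exp(0.1818) = 1.1993.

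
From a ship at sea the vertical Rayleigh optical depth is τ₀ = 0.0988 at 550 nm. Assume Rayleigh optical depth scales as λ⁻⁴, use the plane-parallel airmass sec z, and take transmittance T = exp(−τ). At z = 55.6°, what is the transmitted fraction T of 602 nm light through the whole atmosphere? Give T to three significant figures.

sec 55.6° = 1.7700.
τ = 0.0988 × (550/602)⁴ × 1.7700 = 0.0988 × 0.6967 × 1.7700 = 0.1218.
T = exp(−0.1218) = 0.8853.

0.885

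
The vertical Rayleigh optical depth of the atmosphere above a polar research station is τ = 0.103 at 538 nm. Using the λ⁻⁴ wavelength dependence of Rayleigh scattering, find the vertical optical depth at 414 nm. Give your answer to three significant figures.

τ(414 nm) = τ(538 nm) × (538/414)⁴ = 0.103 × (1.2995)⁴ = 0.103 × 2.8519 = 0.2937.

0.294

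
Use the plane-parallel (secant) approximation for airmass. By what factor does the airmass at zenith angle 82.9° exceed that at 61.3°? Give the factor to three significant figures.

X(82.9°)/X(61.3°) = sec 82.9° / sec 61.3° = cos 61.3° / cos 82.9° = 0.4802/0.1236 = 3.8853.

3.89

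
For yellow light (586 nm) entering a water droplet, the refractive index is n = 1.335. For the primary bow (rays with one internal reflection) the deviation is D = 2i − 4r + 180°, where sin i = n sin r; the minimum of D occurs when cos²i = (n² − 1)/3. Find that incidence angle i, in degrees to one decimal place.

cos²i = (1.335² − 1)/3 = (1.78222 − 1)/3 = 0.26074.
cos i = 0.51063, so i = 59.294°.

59.3°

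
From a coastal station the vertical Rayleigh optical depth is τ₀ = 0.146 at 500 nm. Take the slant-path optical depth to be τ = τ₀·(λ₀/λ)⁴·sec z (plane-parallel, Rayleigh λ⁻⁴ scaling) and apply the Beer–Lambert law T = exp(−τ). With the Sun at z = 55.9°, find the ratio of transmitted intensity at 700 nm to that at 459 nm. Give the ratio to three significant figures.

1.35

Airmass: sec 55.9° = 1.7837.
τ(700 nm) = 0.146 × (500/700)⁴ × 1.7837 = 0.146 × 0.2603 × 1.7837 = 0.0678.
τ(459 nm) = 0.146 × (500/459)⁴ × 1.7837 = 0.146 × 1.4081 × 1.7837 = 0.3667.
T(700)/T(459) = exp(τ_B − τ_A) = exp(0.2989) = 1.3484.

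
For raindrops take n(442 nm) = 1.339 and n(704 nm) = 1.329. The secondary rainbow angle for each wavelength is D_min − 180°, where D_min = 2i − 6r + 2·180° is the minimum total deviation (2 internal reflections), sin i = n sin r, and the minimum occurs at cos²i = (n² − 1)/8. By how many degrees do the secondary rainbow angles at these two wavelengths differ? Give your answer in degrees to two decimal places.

2.61°

At 442 nm (n = 1.339): cos²i = 0.09912 → i = 71.650°, r = 45.141°, D_min = 232.451°, rainbow angle = 52.451°.
At 704 nm (n = 1.329): cos²i = 0.09578 → i = 71.972°, r = 45.685°, D_min = 229.837°, rainbow angle = 49.837°.
Angular width = |52.451° − 49.837°| = 2.614°.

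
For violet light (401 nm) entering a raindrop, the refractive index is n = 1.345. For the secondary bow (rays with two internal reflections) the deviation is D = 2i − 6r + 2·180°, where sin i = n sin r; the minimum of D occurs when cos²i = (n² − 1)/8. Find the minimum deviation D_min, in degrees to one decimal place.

cos²i = (1.80902 − 1)/8 = 0.10113; i = arccos(0.31801) = 71.458°.
sin r = sin 71.458°/1.345 = 0.70490; r = 44.821°.
D_min = 2·71.458° − 6·44.821° + 360° = 233.987°.

234.0°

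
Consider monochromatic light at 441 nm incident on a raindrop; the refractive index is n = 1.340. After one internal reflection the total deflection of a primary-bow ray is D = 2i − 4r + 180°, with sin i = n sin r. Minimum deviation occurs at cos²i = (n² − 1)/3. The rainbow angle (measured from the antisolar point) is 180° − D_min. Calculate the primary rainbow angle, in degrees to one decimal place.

cos²i = (1.79560 − 1)/3 = 0.26520; i = arccos(0.51498) = 59.004°.
sin r = sin 59.004°/1.340 = 0.63971; r = 39.770°.
D_min = 2·59.004° − 4·39.770° + 180° = 138.929°.
Rainbow angle = 180° − D_min = 41.071°.

41.1°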